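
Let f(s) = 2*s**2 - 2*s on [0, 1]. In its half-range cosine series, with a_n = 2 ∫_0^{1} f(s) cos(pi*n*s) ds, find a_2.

a_2 = 2 ∫_0^{1} (2*s**2 - 2*s) cos(2*pi*s) ds.
Integrating by parts twice (tabular method), an antiderivative of (2*s**2 - 2*s) cos(2*pi*s) is s**2*sin(2*pi*s)/pi - s*sin(2*pi*s)/pi + s*cos(2*pi*s)/pi**2 - sin(2*pi*s)/(2*pi**3) - cos(2*pi*s)/(2*pi**2); evaluating from 0 to 1: ∫_{0}^{1} (2*s**2 - 2*s) cos(2*pi*s) ds = (1/(2*pi**2)) - (-1/(2*pi**2)) = pi**(-2).
Hence a_2 = 2·(pi**(-2)) = 2/pi**2.

2/pi**2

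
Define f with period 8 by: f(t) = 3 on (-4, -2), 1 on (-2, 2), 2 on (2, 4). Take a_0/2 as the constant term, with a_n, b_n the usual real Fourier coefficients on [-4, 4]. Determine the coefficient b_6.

1/(3*pi)

b_6 = 1/4 ∫_{-4}^{4} f(t) sin(3*pi*t/2) dt.
Split the integral at the breakpoints.
Directly, an antiderivative of (3) sin(3*pi*t/2) is -2*cos(3*pi*t/2)/pi; evaluating from -4 to -2: ∫_{-4}^{-2} (3) sin(3*pi*t/2) dt = (2/pi) - (-2/pi) = 4/pi.
Directly, an antiderivative of (1) sin(3*pi*t/2) is -2*cos(3*pi*t/2)/(3*pi); evaluating from -2 to 2: ∫_{-2}^{2} (1) sin(3*pi*t/2) dt = (2/(3*pi)) - (2/(3*pi)) = 0.
Directly, an antiderivative of (2) sin(3*pi*t/2) is -4*cos(3*pi*t/2)/(3*pi); evaluating from 2 to 4: ∫_{2}^{4} (2) sin(3*pi*t/2) dt = (-4/(3*pi)) - (4/(3*pi)) = -8/(3*pi).
Summing the pieces and multiplying by (1/4) gives b_6 = 1/(3*pi).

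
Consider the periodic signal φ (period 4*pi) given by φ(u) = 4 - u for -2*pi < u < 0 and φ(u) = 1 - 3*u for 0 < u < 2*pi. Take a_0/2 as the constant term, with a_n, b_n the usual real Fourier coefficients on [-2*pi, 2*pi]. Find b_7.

b_7 = (1/(2*pi)) ∫_{-2*pi}^{2*pi} φ(u) sin(7*u/2) du.
Split the integral at the breakpoints.
Integrating by parts (boundary term plus one more integral), an antiderivative of (4 - u) sin(7*u/2) is 2*u*cos(7*u/2)/7 - 4*sin(7*u/2)/49 - 8*cos(7*u/2)/7; evaluating from -2*pi to 0: ∫_{-2*pi}^{0} (4 - u) sin(7*u/2) du = (-8/7) - (8/7 + 4*pi/7) = -16/7 - 4*pi/7.
Integrating by parts (boundary term plus one more integral), an antiderivative of (1 - 3*u) sin(7*u/2) is 6*u*cos(7*u/2)/7 - 12*sin(7*u/2)/49 - 2*cos(7*u/2)/7; evaluating from 0 to 2*pi: ∫_{0}^{2*pi} (1 - 3*u) sin(7*u/2) du = (2/7 - 12*pi/7) - (-2/7) = 4/7 - 12*pi/7.
Summing the pieces and multiplying by (1/(2*pi)) gives b_7 = 2*(-4*pi - 3)/(7*pi).

2*(-4*pi - 3)/(7*pi)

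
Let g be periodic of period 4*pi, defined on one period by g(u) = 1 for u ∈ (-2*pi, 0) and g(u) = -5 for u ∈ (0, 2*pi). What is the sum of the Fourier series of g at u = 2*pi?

-2

At u = 2*pi the one-sided limits are g(2*pi^-) = -5 and g(2*pi^+) = 1.
By Dirichlet's theorem the series converges to their average, [(-5) + (1)]/2 = -2.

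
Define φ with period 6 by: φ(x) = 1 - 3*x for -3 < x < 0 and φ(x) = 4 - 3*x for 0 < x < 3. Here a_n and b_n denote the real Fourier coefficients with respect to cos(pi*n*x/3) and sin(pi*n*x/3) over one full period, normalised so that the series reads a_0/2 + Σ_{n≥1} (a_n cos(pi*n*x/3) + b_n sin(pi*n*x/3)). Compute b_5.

-12/(5*pi)

b_5 = 1/3 ∫_{-3}^{3} φ(x) sin(5*pi*x/3) dx.
Split the integral at the breakpoints.
Integrating by parts (boundary term plus one more integral), an antiderivative of (1 - 3*x) sin(5*pi*x/3) is 9*x*cos(5*pi*x/3)/(5*pi) - 27*sin(5*pi*x/3)/(25*pi**2) - 3*cos(5*pi*x/3)/(5*pi); evaluating from -3 to 0: ∫_{-3}^{0} (1 - 3*x) sin(5*pi*x/3) dx = (-3/(5*pi)) - (6/pi) = -33/(5*pi).
Integrating by parts (boundary term plus one more integral), an antiderivative of (4 - 3*x) sin(5*pi*x/3) is 9*x*cos(5*pi*x/3)/(5*pi) - 27*sin(5*pi*x/3)/(25*pi**2) - 12*cos(5*pi*x/3)/(5*pi); evaluating from 0 to 3: ∫_{0}^{3} (4 - 3*x) sin(5*pi*x/3) dx = (-3/pi) - (-12/(5*pi)) = -3/(5*pi).
Summing the pieces and multiplying by (1/3) gives b_5 = -12/(5*pi).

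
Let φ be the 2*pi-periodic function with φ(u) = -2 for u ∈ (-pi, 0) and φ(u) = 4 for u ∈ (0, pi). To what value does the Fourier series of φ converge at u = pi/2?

4

φ is continuous at u = pi/2 with value 4, so the series converges to 4 there.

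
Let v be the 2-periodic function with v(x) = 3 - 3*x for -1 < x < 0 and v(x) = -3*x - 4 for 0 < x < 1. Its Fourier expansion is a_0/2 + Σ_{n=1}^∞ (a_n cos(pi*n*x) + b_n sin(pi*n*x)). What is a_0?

-1

a_0 = ∫_{-1}^{1} v(x) dx = -1.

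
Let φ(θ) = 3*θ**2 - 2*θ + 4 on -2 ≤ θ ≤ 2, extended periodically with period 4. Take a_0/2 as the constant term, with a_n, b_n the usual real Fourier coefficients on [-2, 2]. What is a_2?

a_2 = 1/2 ∫_{-2}^{2} φ(θ) cos(pi*θ) dθ.
Integrating by parts twice (tabular method), an antiderivative of (3*θ**2 - 2*θ + 4) cos(pi*θ) is 3*θ**2*sin(pi*θ)/pi - 2*θ*sin(pi*θ)/pi + 6*θ*cos(pi*θ)/pi**2 - 6*sin(pi*θ)/pi**3 + 4*sin(pi*θ)/pi - 2*cos(pi*θ)/pi**2; evaluating from -2 to 2: ∫_{-2}^{2} (3*θ**2 - 2*θ + 4) cos(pi*θ) dθ = (10/pi**2) - (-14/pi**2) = 24/pi**2.
Hence a_2 = (1/2)·(24/pi**2) = 12/pi**2.

12/pi**2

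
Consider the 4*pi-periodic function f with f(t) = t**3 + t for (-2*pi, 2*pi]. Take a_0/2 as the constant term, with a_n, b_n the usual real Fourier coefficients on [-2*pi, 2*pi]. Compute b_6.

-8*pi**2/3 - 2/9

b_6 = (1/(2*pi)) ∫_{-2*pi}^{2*pi} f(t) sin(3*t) dt.
f is odd and sin(3*t) is odd, so the integrand is even and b_6 = 1/pi ∫_0^{2*pi} f(t) sin(3*t) dt.
Integrating by parts three times (tabular method), an antiderivative of (t**3 + t) sin(3*t) is -t**3*cos(3*t)/3 + t**2*sin(3*t)/3 - t*cos(3*t)/9 + sin(3*t)/27; evaluating from 0 to 2*pi: ∫_{0}^{2*pi} (t**3 + t) sin(3*t) dt = (-2*pi*(1 + 12*pi**2)/9) - (0) = -2*pi*(1 + 12*pi**2)/9.
Hence b_6 = (1/pi)·(-2*pi*(1 + 12*pi**2)/9) = -8*pi**2/3 - 2/9.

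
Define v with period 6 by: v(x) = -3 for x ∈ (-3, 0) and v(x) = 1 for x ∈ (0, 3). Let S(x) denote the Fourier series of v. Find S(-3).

At x = -3 the one-sided limits are v(-3^-) = 1 and v(-3^+) = -3.
By Dirichlet's theorem the series converges to their average, [(1) + (-3)]/2 = -1.

-1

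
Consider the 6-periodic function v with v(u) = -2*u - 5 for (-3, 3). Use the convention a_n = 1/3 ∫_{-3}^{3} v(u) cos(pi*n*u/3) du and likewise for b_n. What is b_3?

-4/pi

b_3 = 1/3 ∫_{-3}^{3} v(u) sin(pi*u) du.
Integrating by parts (boundary term plus one more integral), an antiderivative of (-2*u - 5) sin(pi*u) is 2*u*cos(pi*u)/pi - 2*sin(pi*u)/pi**2 + 5*cos(pi*u)/pi; evaluating from -3 to 3: ∫_{-3}^{3} (-2*u - 5) sin(pi*u) du = (-11/pi) - (1/pi) = -12/pi.
Hence b_3 = (1/3)·(-12/pi) = -4/pi.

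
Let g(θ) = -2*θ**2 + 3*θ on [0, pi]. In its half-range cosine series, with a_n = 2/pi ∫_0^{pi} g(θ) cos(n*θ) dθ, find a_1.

a_1 = 2/pi ∫_0^{pi} (-2*θ**2 + 3*θ) cos(θ) dθ.
Integrating by parts twice (tabular method), an antiderivative of (-2*θ**2 + 3*θ) cos(θ) is -2*θ**2*sin(θ) + 3*θ*sin(θ) - 4*θ*cos(θ) + 4*sin(θ) + 3*cos(θ); evaluating from 0 to pi: ∫_{0}^{pi} (-2*θ**2 + 3*θ) cos(θ) dθ = (-3 + 4*pi) - (3) = -6 + 4*pi.
Hence a_1 = (2/pi)·(-6 + 4*pi) = 8 - 12/pi.

8 - 12/pi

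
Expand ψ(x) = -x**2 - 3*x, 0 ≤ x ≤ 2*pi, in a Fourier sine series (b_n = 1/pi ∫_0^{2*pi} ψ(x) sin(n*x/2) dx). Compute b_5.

b_5 = 1/pi ∫_0^{2*pi} (-x**2 - 3*x) sin(5*x/2) dx.
Integrating by parts twice (tabular method), an antiderivative of (-x**2 - 3*x) sin(5*x/2) is 2*x**2*cos(5*x/2)/5 - 8*x*sin(5*x/2)/25 + 6*x*cos(5*x/2)/5 - 12*sin(5*x/2)/25 - 16*cos(5*x/2)/125; evaluating from 0 to 2*pi: ∫_{0}^{2*pi} (-x**2 - 3*x) sin(5*x/2) dx = (-8*pi**2/5 - 12*pi/5 + 16/125) - (-16/125) = -8*pi**2/5 - 12*pi/5 + 32/125.
Hence b_5 = (1/pi)·(-8*pi**2/5 - 12*pi/5 + 32/125) = 4*(-50*pi**2 - 75*pi + 8)/(125*pi).

4*(-50*pi**2 - 75*pi + 8)/(125*pi)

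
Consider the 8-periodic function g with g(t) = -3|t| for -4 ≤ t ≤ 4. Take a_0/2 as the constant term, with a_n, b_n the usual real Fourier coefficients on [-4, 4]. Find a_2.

a_2 = 1/4 ∫_{-4}^{4} g(t) cos(pi*t/2) dt.
g is even and cos(pi*t/2) is even, so the integrand is even and a_2 = 1/2 ∫_0^{4} g(t) cos(pi*t/2) dt.
Integrating by parts (boundary term plus one more integral), an antiderivative of (-3*t) cos(pi*t/2) is -6*t*sin(pi*t/2)/pi - 12*cos(pi*t/2)/pi**2; evaluating from 0 to 4: ∫_{0}^{4} (-3*t) cos(pi*t/2) dt = (-12/pi**2) - (-12/pi**2) = 0.
Hence a_2 = (1/2)·(0) = 0.

0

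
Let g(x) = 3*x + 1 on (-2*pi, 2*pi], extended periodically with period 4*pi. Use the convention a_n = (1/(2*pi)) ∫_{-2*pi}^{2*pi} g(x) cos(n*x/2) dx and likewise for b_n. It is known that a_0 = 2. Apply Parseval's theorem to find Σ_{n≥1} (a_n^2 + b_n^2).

Parseval: a_0^2/2 + Σ_{n≥1} (a_n^2+b_n^2) = (1/(2*pi)) ∫_{-2*pi}^{2*pi} g(x)^2 dx = 2 + 24*pi**2.
Subtract a_0^2/2 = 2: Σ (a_n^2+b_n^2) = 24*pi**2.

24*pi**2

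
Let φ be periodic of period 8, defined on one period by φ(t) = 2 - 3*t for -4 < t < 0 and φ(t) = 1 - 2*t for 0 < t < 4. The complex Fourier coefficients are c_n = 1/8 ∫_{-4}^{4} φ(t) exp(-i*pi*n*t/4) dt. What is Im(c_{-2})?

5/pi

Since φ is real-valued, Im(c_{-2}) = -1/8 ∫_{-4}^{4} φ(t) sin(-pi*t/2) dt = b_{2}/2.
Split the integral at the breakpoints.
Integrating by parts (boundary term plus one more integral), an antiderivative of (2 - 3*t) sin(-pi*t/2) is -6*t*cos(pi*t/2)/pi + 12*sin(pi*t/2)/pi**2 + 4*cos(pi*t/2)/pi; evaluating from -4 to 0: ∫_{-4}^{0} (2 - 3*t) sin(-pi*t/2) dt = (4/pi) - (28/pi) = -24/pi.
Integrating by parts (boundary term plus one more integral), an antiderivative of (1 - 2*t) sin(-pi*t/2) is -4*t*cos(pi*t/2)/pi + 8*sin(pi*t/2)/pi**2 + 2*cos(pi*t/2)/pi; evaluating from 0 to 4: ∫_{0}^{4} (1 - 2*t) sin(-pi*t/2) dt = (-14/pi) - (2/pi) = -16/pi.
So ∫_{-4}^{4} φ(t) sin(-pi*t/2) dt = -40/pi.
Hence Im(c_{-2}) = (-1/8)·(-40/pi) = 5/pi.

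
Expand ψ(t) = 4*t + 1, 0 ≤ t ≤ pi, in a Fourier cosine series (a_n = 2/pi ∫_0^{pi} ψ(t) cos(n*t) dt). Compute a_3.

-16/(9*pi)

a_3 = 2/pi ∫_0^{pi} (4*t + 1) cos(3*t) dt.
Integrating by parts (boundary term plus one more integral), an antiderivative of (4*t + 1) cos(3*t) is 4*t*sin(3*t)/3 + sin(3*t)/3 + 4*cos(3*t)/9; evaluating from 0 to pi: ∫_{0}^{pi} (4*t + 1) cos(3*t) dt = (-4/9) - (4/9) = -8/9.
Hence a_3 = (2/pi)·(-8/9) = -16/(9*pi).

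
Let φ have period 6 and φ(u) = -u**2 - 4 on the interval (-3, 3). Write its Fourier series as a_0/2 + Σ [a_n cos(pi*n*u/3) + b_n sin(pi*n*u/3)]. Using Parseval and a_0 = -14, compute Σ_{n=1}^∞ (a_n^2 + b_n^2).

72/5

Parseval: a_0^2/2 + Σ_{n≥1} (a_n^2+b_n^2) = 1/3 ∫_{-3}^{3} φ(u)^2 du = 562/5.
Subtract a_0^2/2 = 98: Σ (a_n^2+b_n^2) = 72/5.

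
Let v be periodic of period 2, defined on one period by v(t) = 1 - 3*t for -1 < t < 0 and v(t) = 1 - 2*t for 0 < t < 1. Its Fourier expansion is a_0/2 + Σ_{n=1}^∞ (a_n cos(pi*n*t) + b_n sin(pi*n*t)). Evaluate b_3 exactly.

-5/(3*pi)

b_3 = ∫_{-1}^{1} v(t) sin(3*pi*t) dt.
Split the integral at the breakpoints.
Integrating by parts (boundary term plus one more integral), an antiderivative of (1 - 3*t) sin(3*pi*t) is t*cos(3*pi*t)/pi - sin(3*pi*t)/(3*pi**2) - cos(3*pi*t)/(3*pi); evaluating from -1 to 0: ∫_{-1}^{0} (1 - 3*t) sin(3*pi*t) dt = (-1/(3*pi)) - (4/(3*pi)) = -5/(3*pi).
Integrating by parts (boundary term plus one more integral), an antiderivative of (1 - 2*t) sin(3*pi*t) is 2*t*cos(3*pi*t)/(3*pi) - 2*sin(3*pi*t)/(9*pi**2) - cos(3*pi*t)/(3*pi); evaluating from 0 to 1: ∫_{0}^{1} (1 - 2*t) sin(3*pi*t) dt = (-1/(3*pi)) - (-1/(3*pi)) = 0.
Summing the pieces gives b_3 = -5/(3*pi).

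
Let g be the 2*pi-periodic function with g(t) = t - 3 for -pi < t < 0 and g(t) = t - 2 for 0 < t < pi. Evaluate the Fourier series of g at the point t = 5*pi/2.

t = 5*pi/2 differs from t = pi/2 by 1 full period(s), and the series is 2*pi-periodic.
g is continuous at t = pi/2 with value -2 + pi/2, so the series converges to -2 + pi/2 there.

-2 + pi/2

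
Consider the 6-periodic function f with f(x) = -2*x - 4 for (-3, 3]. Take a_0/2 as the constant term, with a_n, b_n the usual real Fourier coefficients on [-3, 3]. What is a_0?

a_0 = 1/3 ∫_{-3}^{3} f(x) dx = 1/3 · (-24) = -8.

-8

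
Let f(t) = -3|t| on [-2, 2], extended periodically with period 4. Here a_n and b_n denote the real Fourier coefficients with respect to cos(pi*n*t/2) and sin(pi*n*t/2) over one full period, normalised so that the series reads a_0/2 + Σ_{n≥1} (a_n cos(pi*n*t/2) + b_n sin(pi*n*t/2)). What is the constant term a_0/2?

-3

a_0 = 1/2 ∫_{-2}^{2} f(t) dt = 1/2 · (-12) = -6.
So the constant term a_0/2 = -3.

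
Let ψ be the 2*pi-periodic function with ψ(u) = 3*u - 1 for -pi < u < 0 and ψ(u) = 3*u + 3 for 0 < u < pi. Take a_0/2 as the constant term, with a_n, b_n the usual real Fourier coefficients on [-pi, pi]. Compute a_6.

0

a_6 = 1/pi ∫_{-pi}^{pi} ψ(u) cos(6*u) du.
Split the integral at the breakpoints.
Integrating by parts (boundary term plus one more integral), an antiderivative of (3*u - 1) cos(6*u) is u*sin(6*u)/2 - sin(6*u)/6 + cos(6*u)/12; evaluating from -pi to 0: ∫_{-pi}^{0} (3*u - 1) cos(6*u) du = (1/12) - (1/12) = 0.
Integrating by parts (boundary term plus one more integral), an antiderivative of (3*u + 3) cos(6*u) is u*sin(6*u)/2 + sin(6*u)/2 + cos(6*u)/12; evaluating from 0 to pi: ∫_{0}^{pi} (3*u + 3) cos(6*u) du = (1/12) - (1/12) = 0.
Summing the pieces and multiplying by (1/pi) gives a_6 = 0.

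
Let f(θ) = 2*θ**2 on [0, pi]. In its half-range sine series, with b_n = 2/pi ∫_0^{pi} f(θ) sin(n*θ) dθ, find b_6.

-2*pi/3

b_6 = 2/pi ∫_0^{pi} (2*θ**2) sin(6*θ) dθ.
Integrating by parts twice (tabular method), an antiderivative of (2*θ**2) sin(6*θ) is -θ**2*cos(6*θ)/3 + θ*sin(6*θ)/9 + cos(6*θ)/54; evaluating from 0 to pi: ∫_{0}^{pi} (2*θ**2) sin(6*θ) dθ = (1/54 - pi**2/3) - (1/54) = -pi**2/3.
Hence b_6 = (2/pi)·(-pi**2/3) = -2*pi/3.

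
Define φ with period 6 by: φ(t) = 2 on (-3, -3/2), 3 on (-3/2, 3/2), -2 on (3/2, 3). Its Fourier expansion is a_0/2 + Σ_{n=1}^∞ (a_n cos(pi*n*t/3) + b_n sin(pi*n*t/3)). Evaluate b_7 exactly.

-4/(7*pi)

b_7 = 1/3 ∫_{-3}^{3} φ(t) sin(7*pi*t/3) dt.
Split the integral at the breakpoints.
Directly, an antiderivative of (2) sin(7*pi*t/3) is -6*cos(7*pi*t/3)/(7*pi); evaluating from -3 to -3/2: ∫_{-3}^{-3/2} (2) sin(7*pi*t/3) dt = (0) - (6/(7*pi)) = -6/(7*pi).
Directly, an antiderivative of (3) sin(7*pi*t/3) is -9*cos(7*pi*t/3)/(7*pi); evaluating from -3/2 to 3/2: ∫_{-3/2}^{3/2} (3) sin(7*pi*t/3) dt = (0) - (0) = 0.
Directly, an antiderivative of (-2) sin(7*pi*t/3) is 6*cos(7*pi*t/3)/(7*pi); evaluating from 3/2 to 3: ∫_{3/2}^{3} (-2) sin(7*pi*t/3) dt = (-6/(7*pi)) - (0) = -6/(7*pi).
Summing the pieces and multiplying by (1/3) gives b_7 = -4/(7*pi).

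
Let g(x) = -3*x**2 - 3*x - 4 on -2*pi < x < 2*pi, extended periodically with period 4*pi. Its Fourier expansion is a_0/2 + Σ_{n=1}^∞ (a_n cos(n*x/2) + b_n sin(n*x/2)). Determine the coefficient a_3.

a_3 = (1/(2*pi)) ∫_{-2*pi}^{2*pi} g(x) cos(3*x/2) dx.
Integrating by parts twice (tabular method), an antiderivative of (-3*x**2 - 3*x - 4) cos(3*x/2) is -2*x**2*sin(3*x/2) - 2*x*sin(3*x/2) - 8*x*cos(3*x/2)/3 - 8*sin(3*x/2)/9 - 4*cos(3*x/2)/3; evaluating from -2*pi to 2*pi: ∫_{-2*pi}^{2*pi} (-3*x**2 - 3*x - 4) cos(3*x/2) dx = (4/3 + 16*pi/3) - (4/3 - 16*pi/3) = 32*pi/3.
Hence a_3 = (1/(2*pi))·(32*pi/3) = 16/3.

16/3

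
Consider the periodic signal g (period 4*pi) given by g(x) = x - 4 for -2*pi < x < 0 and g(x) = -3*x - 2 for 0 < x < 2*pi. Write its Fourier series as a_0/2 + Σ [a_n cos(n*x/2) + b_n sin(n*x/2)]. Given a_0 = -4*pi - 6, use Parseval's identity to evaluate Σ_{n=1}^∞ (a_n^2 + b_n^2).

-4*pi + 2 + 16*pi**2/3

Parseval: a_0^2/2 + Σ_{n≥1} (a_n^2+b_n^2) = (1/(2*pi)) ∫_{-2*pi}^{2*pi} g(x)^2 dx = 20 + 20*pi + 40*pi**2/3.
Subtract a_0^2/2 = 2*(3 + 2*pi)**2: Σ (a_n^2+b_n^2) = -4*pi + 2 + 16*pi**2/3.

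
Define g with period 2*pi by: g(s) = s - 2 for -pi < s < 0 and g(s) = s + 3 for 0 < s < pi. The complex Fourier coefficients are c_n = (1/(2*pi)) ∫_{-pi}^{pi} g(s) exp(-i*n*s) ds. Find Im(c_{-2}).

-1/2

Since g is real-valued, Im(c_{-2}) = -(1/(2*pi)) ∫_{-pi}^{pi} g(s) sin(-2*s) ds = b_{2}/2.
Split the integral at the breakpoints.
Integrating by parts (boundary term plus one more integral), an antiderivative of (s - 2) sin(-2*s) is s*cos(2*s)/2 - sin(2*s)/4 - cos(2*s); evaluating from -pi to 0: ∫_{-pi}^{0} (s - 2) sin(-2*s) ds = (-1) - (-pi/2 - 1) = pi/2.
Integrating by parts (boundary term plus one more integral), an antiderivative of (s + 3) sin(-2*s) is s*cos(2*s)/2 - sin(2*s)/4 + 3*cos(2*s)/2; evaluating from 0 to pi: ∫_{0}^{pi} (s + 3) sin(-2*s) ds = (3/2 + pi/2) - (3/2) = pi/2.
So ∫_{-pi}^{pi} g(s) sin(-2*s) ds = pi.
Hence Im(c_{-2}) = (-1/(2*pi))·(pi) = -1/2.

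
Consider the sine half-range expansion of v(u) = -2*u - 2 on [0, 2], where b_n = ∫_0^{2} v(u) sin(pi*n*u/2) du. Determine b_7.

-16/(7*pi)

b_7 = ∫_0^{2} (-2*u - 2) sin(7*pi*u/2) du.
Integrating by parts (boundary term plus one more integral), an antiderivative of (-2*u - 2) sin(7*pi*u/2) is 4*u*cos(7*pi*u/2)/(7*pi) - 8*sin(7*pi*u/2)/(49*pi**2) + 4*cos(7*pi*u/2)/(7*pi); evaluating from 0 to 2: ∫_{0}^{2} (-2*u - 2) sin(7*pi*u/2) du = (-12/(7*pi)) - (4/(7*pi)) = -16/(7*pi).
Hence b_7 = -16/(7*pi).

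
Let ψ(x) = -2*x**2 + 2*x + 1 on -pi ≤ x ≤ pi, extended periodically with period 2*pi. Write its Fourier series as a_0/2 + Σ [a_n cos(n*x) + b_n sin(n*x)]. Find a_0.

a_0 = 1/pi ∫_{-pi}^{pi} ψ(x) dx = 1/pi · (-4*pi**3/3 + 2*pi) = 2 - 4*pi**2/3.

2 - 4*pi**2/3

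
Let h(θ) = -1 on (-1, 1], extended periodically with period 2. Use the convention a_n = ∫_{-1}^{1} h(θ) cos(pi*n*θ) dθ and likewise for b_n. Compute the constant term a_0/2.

a_0 = ∫_{-1}^{1} h(θ) dθ = -2.
So the constant term a_0/2 = -1.

-1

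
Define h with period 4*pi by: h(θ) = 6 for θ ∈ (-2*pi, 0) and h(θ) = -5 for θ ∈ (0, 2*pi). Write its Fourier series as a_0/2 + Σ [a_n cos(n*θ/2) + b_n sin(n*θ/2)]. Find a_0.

a_0 = (1/(2*pi)) ∫_{-2*pi}^{2*pi} h(θ) dθ = (1/(2*pi)) · (2*pi) = 1.

1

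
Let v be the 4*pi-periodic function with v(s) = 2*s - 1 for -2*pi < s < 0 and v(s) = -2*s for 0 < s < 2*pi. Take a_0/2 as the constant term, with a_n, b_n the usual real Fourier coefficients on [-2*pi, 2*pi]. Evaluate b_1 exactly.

b_1 = (1/(2*pi)) ∫_{-2*pi}^{2*pi} v(s) sin(s/2) ds.
Split the integral at the breakpoints.
Integrating by parts (boundary term plus one more integral), an antiderivative of (2*s - 1) sin(s/2) is -4*s*cos(s/2) + 8*sin(s/2) + 2*cos(s/2); evaluating from -2*pi to 0: ∫_{-2*pi}^{0} (2*s - 1) sin(s/2) ds = (2) - (-8*pi - 2) = 4 + 8*pi.
Integrating by parts (boundary term plus one more integral), an antiderivative of (-2*s) sin(s/2) is 4*s*cos(s/2) - 8*sin(s/2); evaluating from 0 to 2*pi: ∫_{0}^{2*pi} (-2*s) sin(s/2) ds = (-8*pi) - (0) = -8*pi.
Summing the pieces and multiplying by (1/(2*pi)) gives b_1 = 2/pi.

2/pi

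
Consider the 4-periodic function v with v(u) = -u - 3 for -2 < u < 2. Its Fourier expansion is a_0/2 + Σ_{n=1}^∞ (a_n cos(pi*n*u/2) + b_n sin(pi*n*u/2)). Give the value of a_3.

0

a_3 = 1/2 ∫_{-2}^{2} v(u) cos(3*pi*u/2) du.
Integrating by parts (boundary term plus one more integral), an antiderivative of (-u - 3) cos(3*pi*u/2) is -2*u*sin(3*pi*u/2)/(3*pi) - 2*sin(3*pi*u/2)/pi - 4*cos(3*pi*u/2)/(9*pi**2); evaluating from -2 to 2: ∫_{-2}^{2} (-u - 3) cos(3*pi*u/2) du = (4/(9*pi**2)) - (4/(9*pi**2)) = 0.
Hence a_3 = (1/2)·(0) = 0.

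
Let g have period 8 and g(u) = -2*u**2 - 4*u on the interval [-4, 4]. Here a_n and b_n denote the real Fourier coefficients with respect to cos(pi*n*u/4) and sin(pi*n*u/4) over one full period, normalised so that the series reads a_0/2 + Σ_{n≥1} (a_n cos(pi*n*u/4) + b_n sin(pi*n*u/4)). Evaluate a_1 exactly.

a_1 = 1/4 ∫_{-4}^{4} g(u) cos(pi*u/4) du.
Integrating by parts twice (tabular method), an antiderivative of (-2*u**2 - 4*u) cos(pi*u/4) is -8*u**2*sin(pi*u/4)/pi - 16*u*sin(pi*u/4)/pi - 64*u*cos(pi*u/4)/pi**2 + 256*sin(pi*u/4)/pi**3 - 64*cos(pi*u/4)/pi**2; evaluating from -4 to 4: ∫_{-4}^{4} (-2*u**2 - 4*u) cos(pi*u/4) du = (320/pi**2) - (-192/pi**2) = 512/pi**2.
Hence a_1 = (1/4)·(512/pi**2) = 128/pi**2.

128/pi**2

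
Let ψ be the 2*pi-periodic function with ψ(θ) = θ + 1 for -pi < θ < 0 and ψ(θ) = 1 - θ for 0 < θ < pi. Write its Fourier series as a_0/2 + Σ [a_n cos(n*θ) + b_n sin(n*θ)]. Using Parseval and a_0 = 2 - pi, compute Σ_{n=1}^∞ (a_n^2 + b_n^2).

pi**2/6

Parseval: a_0^2/2 + Σ_{n≥1} (a_n^2+b_n^2) = 1/pi ∫_{-pi}^{pi} ψ(θ)^2 dθ = -2*pi + 2 + 2*pi**2/3.
Subtract a_0^2/2 = (2 - pi)**2/2: Σ (a_n^2+b_n^2) = pi**2/6.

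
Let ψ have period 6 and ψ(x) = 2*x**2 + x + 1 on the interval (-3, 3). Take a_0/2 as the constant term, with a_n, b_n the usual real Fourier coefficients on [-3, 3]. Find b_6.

b_6 = 1/3 ∫_{-3}^{3} ψ(x) sin(2*pi*x) dx.
Integrating by parts twice (tabular method), an antiderivative of (2*x**2 + x + 1) sin(2*pi*x) is -x**2*cos(2*pi*x)/pi + x*sin(2*pi*x)/pi**2 - x*cos(2*pi*x)/(2*pi) + sin(2*pi*x)/(4*pi**2) - cos(2*pi*x)/(2*pi) + cos(2*pi*x)/(2*pi**3); evaluating from -3 to 3: ∫_{-3}^{3} (2*x**2 + x + 1) sin(2*pi*x) dx = (-11/pi + 1/(2*pi**3)) - (-8/pi + 1/(2*pi**3)) = -3/pi.
Hence b_6 = (1/3)·(-3/pi) = -1/pi.

-1/pi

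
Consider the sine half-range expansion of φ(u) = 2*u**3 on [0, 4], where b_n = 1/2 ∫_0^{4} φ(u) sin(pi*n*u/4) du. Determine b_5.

b_5 = 1/2 ∫_0^{4} (2*u**3) sin(5*pi*u/4) du.
Integrating by parts three times (tabular method), an antiderivative of (2*u**3) sin(5*pi*u/4) is -8*u**3*cos(5*pi*u/4)/(5*pi) + 96*u**2*sin(5*pi*u/4)/(25*pi**2) + 768*u*cos(5*pi*u/4)/(125*pi**3) - 3072*sin(5*pi*u/4)/(625*pi**4); evaluating from 0 to 4: ∫_{0}^{4} (2*u**3) sin(5*pi*u/4) du = (512*(-6 + 25*pi**2)/(125*pi**3)) - (0) = 512*(-6 + 25*pi**2)/(125*pi**3).
Hence b_5 = (1/2)·(512*(-6 + 25*pi**2)/(125*pi**3)) = 256*(-6 + 25*pi**2)/(125*pi**3).

256*(-6 + 25*pi**2)/(125*pi**3)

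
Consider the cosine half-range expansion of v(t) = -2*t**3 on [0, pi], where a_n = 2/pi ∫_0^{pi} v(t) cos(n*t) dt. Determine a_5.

a_5 = 2/pi ∫_0^{pi} (-2*t**3) cos(5*t) dt.
Integrating by parts three times (tabular method), an antiderivative of (-2*t**3) cos(5*t) is -2*t**3*sin(5*t)/5 - 6*t**2*cos(5*t)/25 + 12*t*sin(5*t)/125 + 12*cos(5*t)/625; evaluating from 0 to pi: ∫_{0}^{pi} (-2*t**3) cos(5*t) dt = (-12/625 + 6*pi**2/25) - (12/625) = -24/625 + 6*pi**2/25.
Hence a_5 = (2/pi)·(-24/625 + 6*pi**2/25) = 12*(-4 + 25*pi**2)/(625*pi).

12*(-4 + 25*pi**2)/(625*pi)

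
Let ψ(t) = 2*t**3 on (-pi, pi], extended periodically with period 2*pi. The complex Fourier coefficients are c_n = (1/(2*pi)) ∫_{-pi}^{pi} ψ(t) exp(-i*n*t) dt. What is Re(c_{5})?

0

Since ψ is real-valued, Re(c_{5}) = (1/(2*pi)) ∫_{-pi}^{pi} ψ(t) cos(5*t) dt = a_{5}/2.
(ψ is odd, so the integrand is odd over a symmetric interval and the integral vanishes.)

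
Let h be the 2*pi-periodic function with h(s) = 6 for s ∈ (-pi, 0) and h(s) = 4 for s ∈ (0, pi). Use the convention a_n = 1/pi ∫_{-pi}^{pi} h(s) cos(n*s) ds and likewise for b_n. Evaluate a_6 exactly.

0

a_6 = 1/pi ∫_{-pi}^{pi} h(s) cos(6*s) ds.
Split the integral at the breakpoints.
Directly, an antiderivative of (6) cos(6*s) is sin(6*s); evaluating from -pi to 0: ∫_{-pi}^{0} (6) cos(6*s) ds = (0) - (0) = 0.
Directly, an antiderivative of (4) cos(6*s) is 2*sin(6*s)/3; evaluating from 0 to pi: ∫_{0}^{pi} (4) cos(6*s) ds = (0) - (0) = 0.
Summing the pieces and multiplying by (1/pi) gives a_6 = 0.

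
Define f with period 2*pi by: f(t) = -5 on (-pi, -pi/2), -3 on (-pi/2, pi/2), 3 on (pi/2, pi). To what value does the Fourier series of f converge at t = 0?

-3

f is continuous at t = 0 with value -3, so the series converges to -3 there.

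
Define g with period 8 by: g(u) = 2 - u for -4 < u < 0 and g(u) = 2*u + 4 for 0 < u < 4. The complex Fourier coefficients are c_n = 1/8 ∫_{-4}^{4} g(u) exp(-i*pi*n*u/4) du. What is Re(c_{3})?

-4/(3*pi**2)

Since g is real-valued, Re(c_{3}) = 1/8 ∫_{-4}^{4} g(u) cos(3*pi*u/4) du = a_{3}/2.
Split the integral at the breakpoints.
Integrating by parts (boundary term plus one more integral), an antiderivative of (2 - u) cos(3*pi*u/4) is -4*u*sin(3*pi*u/4)/(3*pi) + 8*sin(3*pi*u/4)/(3*pi) - 16*cos(3*pi*u/4)/(9*pi**2); evaluating from -4 to 0: ∫_{-4}^{0} (2 - u) cos(3*pi*u/4) du = (-16/(9*pi**2)) - (16/(9*pi**2)) = -32/(9*pi**2).
Integrating by parts (boundary term plus one more integral), an antiderivative of (2*u + 4) cos(3*pi*u/4) is 8*u*sin(3*pi*u/4)/(3*pi) + 16*sin(3*pi*u/4)/(3*pi) + 32*cos(3*pi*u/4)/(9*pi**2); evaluating from 0 to 4: ∫_{0}^{4} (2*u + 4) cos(3*pi*u/4) du = (-32/(9*pi**2)) - (32/(9*pi**2)) = -64/(9*pi**2).
So ∫_{-4}^{4} g(u) cos(3*pi*u/4) du = -32/(3*pi**2).
Hence Re(c_{3}) = (1/8)·(-32/(3*pi**2)) = -4/(3*pi**2).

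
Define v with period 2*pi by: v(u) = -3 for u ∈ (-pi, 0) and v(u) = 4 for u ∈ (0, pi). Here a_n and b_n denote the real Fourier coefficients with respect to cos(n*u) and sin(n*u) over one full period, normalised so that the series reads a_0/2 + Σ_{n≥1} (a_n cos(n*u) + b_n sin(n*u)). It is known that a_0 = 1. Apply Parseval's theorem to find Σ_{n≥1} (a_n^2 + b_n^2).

Parseval: a_0^2/2 + Σ_{n≥1} (a_n^2+b_n^2) = 1/pi ∫_{-pi}^{pi} v(u)^2 du = 25.
Subtract a_0^2/2 = 1/2: Σ (a_n^2+b_n^2) = 49/2.

49/2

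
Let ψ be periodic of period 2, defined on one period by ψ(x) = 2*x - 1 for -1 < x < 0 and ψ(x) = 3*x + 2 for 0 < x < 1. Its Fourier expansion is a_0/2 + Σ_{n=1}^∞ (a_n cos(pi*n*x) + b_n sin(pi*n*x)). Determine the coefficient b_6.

-5/(6*pi)

b_6 = ∫_{-1}^{1} ψ(x) sin(6*pi*x) dx.
Split the integral at the breakpoints.
Integrating by parts (boundary term plus one more integral), an antiderivative of (2*x - 1) sin(6*pi*x) is -x*cos(6*pi*x)/(3*pi) + sin(6*pi*x)/(18*pi**2) + cos(6*pi*x)/(6*pi); evaluating from -1 to 0: ∫_{-1}^{0} (2*x - 1) sin(6*pi*x) dx = (1/(6*pi)) - (1/(2*pi)) = -1/(3*pi).
Integrating by parts (boundary term plus one more integral), an antiderivative of (3*x + 2) sin(6*pi*x) is -x*cos(6*pi*x)/(2*pi) + sin(6*pi*x)/(12*pi**2) - cos(6*pi*x)/(3*pi); evaluating from 0 to 1: ∫_{0}^{1} (3*x + 2) sin(6*pi*x) dx = (-5/(6*pi)) - (-1/(3*pi)) = -1/(2*pi).
Summing the pieces gives b_6 = -5/(6*pi).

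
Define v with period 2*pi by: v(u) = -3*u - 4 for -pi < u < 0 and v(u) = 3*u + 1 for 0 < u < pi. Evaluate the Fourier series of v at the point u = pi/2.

v is continuous at u = pi/2 with value 1 + 3*pi/2, so the series converges to 1 + 3*pi/2 there.

1 + 3*pi/2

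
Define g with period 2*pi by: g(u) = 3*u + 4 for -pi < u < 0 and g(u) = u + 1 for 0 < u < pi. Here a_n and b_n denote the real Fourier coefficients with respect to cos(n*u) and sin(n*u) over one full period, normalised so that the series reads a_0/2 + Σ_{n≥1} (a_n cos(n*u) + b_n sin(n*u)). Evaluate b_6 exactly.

-2/3

b_6 = 1/pi ∫_{-pi}^{pi} g(u) sin(6*u) du.
Split the integral at the breakpoints.
Integrating by parts (boundary term plus one more integral), an antiderivative of (3*u + 4) sin(6*u) is -u*cos(6*u)/2 + sin(6*u)/12 - 2*cos(6*u)/3; evaluating from -pi to 0: ∫_{-pi}^{0} (3*u + 4) sin(6*u) du = (-2/3) - (-2/3 + pi/2) = -pi/2.
Integrating by parts (boundary term plus one more integral), an antiderivative of (u + 1) sin(6*u) is -u*cos(6*u)/6 + sin(6*u)/36 - cos(6*u)/6; evaluating from 0 to pi: ∫_{0}^{pi} (u + 1) sin(6*u) du = (-pi/6 - 1/6) - (-1/6) = -pi/6.
Summing the pieces and multiplying by (1/pi) gives b_6 = -2/3.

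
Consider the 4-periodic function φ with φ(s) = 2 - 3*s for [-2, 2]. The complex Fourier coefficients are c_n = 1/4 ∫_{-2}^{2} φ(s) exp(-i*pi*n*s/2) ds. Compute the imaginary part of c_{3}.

Since φ is real-valued, Im(c_{3}) = -1/4 ∫_{-2}^{2} φ(s) sin(3*pi*s/2) ds = -b_{3}/2.
Integrating by parts (boundary term plus one more integral), an antiderivative of (2 - 3*s) sin(3*pi*s/2) is 2*s*cos(3*pi*s/2)/pi - 4*sin(3*pi*s/2)/(3*pi**2) - 4*cos(3*pi*s/2)/(3*pi); evaluating from -2 to 2: ∫_{-2}^{2} (2 - 3*s) sin(3*pi*s/2) ds = (-8/(3*pi)) - (16/(3*pi)) = -8/pi.
Hence Im(c_{3}) = (-1/4)·(-8/pi) = 2/pi.

2/pi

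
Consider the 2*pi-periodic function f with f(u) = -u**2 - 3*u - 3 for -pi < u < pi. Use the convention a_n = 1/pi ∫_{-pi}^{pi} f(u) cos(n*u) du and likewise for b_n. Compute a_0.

a_0 = 1/pi ∫_{-pi}^{pi} f(u) du = 1/pi · (-2*pi*(9 + pi**2)/3) = -2*pi**2/3 - 6.

-2*pi**2/3 - 6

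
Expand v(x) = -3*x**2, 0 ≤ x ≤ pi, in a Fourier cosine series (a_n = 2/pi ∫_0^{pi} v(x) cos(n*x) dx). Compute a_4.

-3/4

a_4 = 2/pi ∫_0^{pi} (-3*x**2) cos(4*x) dx.
Integrating by parts twice (tabular method), an antiderivative of (-3*x**2) cos(4*x) is -3*x**2*sin(4*x)/4 - 3*x*cos(4*x)/8 + 3*sin(4*x)/32; evaluating from 0 to pi: ∫_{0}^{pi} (-3*x**2) cos(4*x) dx = (-3*pi/8) - (0) = -3*pi/8.
Hence a_4 = (2/pi)·(-3*pi/8) = -3/4.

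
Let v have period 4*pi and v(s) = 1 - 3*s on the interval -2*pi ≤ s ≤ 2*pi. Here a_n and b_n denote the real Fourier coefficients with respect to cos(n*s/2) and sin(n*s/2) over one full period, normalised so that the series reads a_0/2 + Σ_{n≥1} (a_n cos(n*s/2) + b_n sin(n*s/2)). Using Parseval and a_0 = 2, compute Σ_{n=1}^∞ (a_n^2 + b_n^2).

Parseval: a_0^2/2 + Σ_{n≥1} (a_n^2+b_n^2) = (1/(2*pi)) ∫_{-2*pi}^{2*pi} v(s)^2 ds = 2 + 24*pi**2.
Subtract a_0^2/2 = 2: Σ (a_n^2+b_n^2) = 24*pi**2.

24*pi**2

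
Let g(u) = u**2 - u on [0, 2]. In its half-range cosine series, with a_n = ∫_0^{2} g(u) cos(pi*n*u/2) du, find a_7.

a_7 = ∫_0^{2} (u**2 - u) cos(7*pi*u/2) du.
Integrating by parts twice (tabular method), an antiderivative of (u**2 - u) cos(7*pi*u/2) is 2*u**2*sin(7*pi*u/2)/(7*pi) - 2*u*sin(7*pi*u/2)/(7*pi) + 8*u*cos(7*pi*u/2)/(49*pi**2) - 16*sin(7*pi*u/2)/(343*pi**3) - 4*cos(7*pi*u/2)/(49*pi**2); evaluating from 0 to 2: ∫_{0}^{2} (u**2 - u) cos(7*pi*u/2) du = (-12/(49*pi**2)) - (-4/(49*pi**2)) = -8/(49*pi**2).
Hence a_7 = -8/(49*pi**2).

-8/(49*pi**2)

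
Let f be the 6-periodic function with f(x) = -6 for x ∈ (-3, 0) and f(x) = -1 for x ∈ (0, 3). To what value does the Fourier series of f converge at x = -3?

x = -3 differs from x = 3 by -1 full period(s), and the series is 6-periodic.
At x = 3 the one-sided limits are f(3^-) = -1 and f(3^+) = -6.
By Dirichlet's theorem the series converges to their average, [(-1) + (-6)]/2 = -7/2.

-7/2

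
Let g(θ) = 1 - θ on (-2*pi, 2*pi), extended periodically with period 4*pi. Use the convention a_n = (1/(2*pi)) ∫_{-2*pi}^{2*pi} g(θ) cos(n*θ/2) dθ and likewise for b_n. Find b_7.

-4/7

b_7 = (1/(2*pi)) ∫_{-2*pi}^{2*pi} g(θ) sin(7*θ/2) dθ.
Integrating by parts (boundary term plus one more integral), an antiderivative of (1 - θ) sin(7*θ/2) is 2*θ*cos(7*θ/2)/7 - 4*sin(7*θ/2)/49 - 2*cos(7*θ/2)/7; evaluating from -2*pi to 2*pi: ∫_{-2*pi}^{2*pi} (1 - θ) sin(7*θ/2) dθ = (2/7 - 4*pi/7) - (2/7 + 4*pi/7) = -8*pi/7.
Hence b_7 = (1/(2*pi))·(-8*pi/7) = -4/7.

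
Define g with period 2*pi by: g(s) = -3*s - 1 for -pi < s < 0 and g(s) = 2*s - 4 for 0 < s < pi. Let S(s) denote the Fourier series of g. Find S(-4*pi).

-5/2

s = -4*pi differs from s = 0 by -2 full period(s), and the series is 2*pi-periodic.
At s = 0 the one-sided limits are g(0^-) = -1 and g(0^+) = -4.
By Dirichlet's theorem the series converges to their average, [(-1) + (-4)]/2 = -5/2.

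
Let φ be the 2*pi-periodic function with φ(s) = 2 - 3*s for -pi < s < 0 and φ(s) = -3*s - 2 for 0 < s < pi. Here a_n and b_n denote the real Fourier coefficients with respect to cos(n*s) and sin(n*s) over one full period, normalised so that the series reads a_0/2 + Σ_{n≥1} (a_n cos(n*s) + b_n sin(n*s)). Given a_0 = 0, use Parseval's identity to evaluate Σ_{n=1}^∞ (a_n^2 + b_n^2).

Parseval: a_0^2/2 + Σ_{n≥1} (a_n^2+b_n^2) = 1/pi ∫_{-pi}^{pi} φ(s)^2 ds = 8 + 12*pi + 6*pi**2.
Subtract a_0^2/2 = 0: Σ (a_n^2+b_n^2) = 8 + 12*pi + 6*pi**2.

8 + 12*pi + 6*pi**2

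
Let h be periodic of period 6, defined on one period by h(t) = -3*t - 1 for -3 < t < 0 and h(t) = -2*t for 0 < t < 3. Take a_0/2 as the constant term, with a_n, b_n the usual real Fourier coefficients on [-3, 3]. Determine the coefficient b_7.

b_7 = 1/3 ∫_{-3}^{3} h(t) sin(7*pi*t/3) dt.
Split the integral at the breakpoints.
Integrating by parts (boundary term plus one more integral), an antiderivative of (-3*t - 1) sin(7*pi*t/3) is 9*t*cos(7*pi*t/3)/(7*pi) - 27*sin(7*pi*t/3)/(49*pi**2) + 3*cos(7*pi*t/3)/(7*pi); evaluating from -3 to 0: ∫_{-3}^{0} (-3*t - 1) sin(7*pi*t/3) dt = (3/(7*pi)) - (24/(7*pi)) = -3/pi.
Integrating by parts (boundary term plus one more integral), an antiderivative of (-2*t) sin(7*pi*t/3) is 6*t*cos(7*pi*t/3)/(7*pi) - 18*sin(7*pi*t/3)/(49*pi**2); evaluating from 0 to 3: ∫_{0}^{3} (-2*t) sin(7*pi*t/3) dt = (-18/(7*pi)) - (0) = -18/(7*pi).
Summing the pieces and multiplying by (1/3) gives b_7 = -13/(7*pi).

-13/(7*pi)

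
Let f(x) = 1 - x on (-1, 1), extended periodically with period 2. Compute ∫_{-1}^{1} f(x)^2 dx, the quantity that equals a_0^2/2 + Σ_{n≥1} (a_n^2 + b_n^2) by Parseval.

8/3

∫_{-1}^{1} f(x)^2 dx = 8/3.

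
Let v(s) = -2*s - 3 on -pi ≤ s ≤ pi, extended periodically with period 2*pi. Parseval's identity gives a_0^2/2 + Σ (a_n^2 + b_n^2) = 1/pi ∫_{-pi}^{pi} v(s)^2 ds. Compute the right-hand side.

18 + 8*pi**2/3

1/pi ∫_{-pi}^{pi} v(s)^2 ds = 1/pi · (18*pi + 8*pi**3/3) = 18 + 8*pi**2/3.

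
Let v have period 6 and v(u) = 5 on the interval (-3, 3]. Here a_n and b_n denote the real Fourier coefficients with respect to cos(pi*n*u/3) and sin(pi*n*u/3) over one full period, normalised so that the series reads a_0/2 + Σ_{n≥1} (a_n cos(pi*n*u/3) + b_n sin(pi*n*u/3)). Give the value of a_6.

0

a_6 = 1/3 ∫_{-3}^{3} v(u) cos(2*pi*u) du.
v is even and cos(2*pi*u) is even, so the integrand is even and a_6 = 2/3 ∫_0^{3} v(u) cos(2*pi*u) du.
Directly, an antiderivative of (5) cos(2*pi*u) is 5*sin(2*pi*u)/(2*pi); evaluating from 0 to 3: ∫_{0}^{3} (5) cos(2*pi*u) du = (0) - (0) = 0.
Hence a_6 = (2/3)·(0) = 0.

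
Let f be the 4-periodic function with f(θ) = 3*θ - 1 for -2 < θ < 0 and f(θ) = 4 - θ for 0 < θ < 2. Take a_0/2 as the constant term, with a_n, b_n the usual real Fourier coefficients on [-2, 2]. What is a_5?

16/(25*pi**2)

a_5 = 1/2 ∫_{-2}^{2} f(θ) cos(5*pi*θ/2) dθ.
Split the integral at the breakpoints.
Integrating by parts (boundary term plus one more integral), an antiderivative of (3*θ - 1) cos(5*pi*θ/2) is 6*θ*sin(5*pi*θ/2)/(5*pi) - 2*sin(5*pi*θ/2)/(5*pi) + 12*cos(5*pi*θ/2)/(25*pi**2); evaluating from -2 to 0: ∫_{-2}^{0} (3*θ - 1) cos(5*pi*θ/2) dθ = (12/(25*pi**2)) - (-12/(25*pi**2)) = 24/(25*pi**2).
Integrating by parts (boundary term plus one more integral), an antiderivative of (4 - θ) cos(5*pi*θ/2) is -2*θ*sin(5*pi*θ/2)/(5*pi) + 8*sin(5*pi*θ/2)/(5*pi) - 4*cos(5*pi*θ/2)/(25*pi**2); evaluating from 0 to 2: ∫_{0}^{2} (4 - θ) cos(5*pi*θ/2) dθ = (4/(25*pi**2)) - (-4/(25*pi**2)) = 8/(25*pi**2).
Summing the pieces and multiplying by (1/2) gives a_5 = 16/(25*pi**2).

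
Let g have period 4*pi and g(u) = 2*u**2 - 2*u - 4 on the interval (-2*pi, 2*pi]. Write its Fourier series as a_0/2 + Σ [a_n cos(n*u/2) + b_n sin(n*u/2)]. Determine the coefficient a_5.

-32/25

a_5 = (1/(2*pi)) ∫_{-2*pi}^{2*pi} g(u) cos(5*u/2) du.
Integrating by parts twice (tabular method), an antiderivative of (2*u**2 - 2*u - 4) cos(5*u/2) is 4*u**2*sin(5*u/2)/5 - 4*u*sin(5*u/2)/5 + 16*u*cos(5*u/2)/25 - 232*sin(5*u/2)/125 - 8*cos(5*u/2)/25; evaluating from -2*pi to 2*pi: ∫_{-2*pi}^{2*pi} (2*u**2 - 2*u - 4) cos(5*u/2) du = (8/25 - 32*pi/25) - (8/25 + 32*pi/25) = -64*pi/25.
Hence a_5 = (1/(2*pi))·(-64*pi/25) = -32/25.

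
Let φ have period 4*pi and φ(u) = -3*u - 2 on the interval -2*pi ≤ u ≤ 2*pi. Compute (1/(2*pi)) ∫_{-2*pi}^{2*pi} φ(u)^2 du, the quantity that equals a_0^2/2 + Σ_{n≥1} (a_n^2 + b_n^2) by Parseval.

8 + 24*pi**2

(1/(2*pi)) ∫_{-2*pi}^{2*pi} φ(u)^2 du = (1/(2*pi)) · (16*pi + 48*pi**3) = 8 + 24*pi**2.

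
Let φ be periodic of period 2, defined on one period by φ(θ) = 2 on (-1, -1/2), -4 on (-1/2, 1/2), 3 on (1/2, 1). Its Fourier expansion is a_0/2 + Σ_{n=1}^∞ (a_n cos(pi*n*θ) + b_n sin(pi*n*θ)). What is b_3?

1/(3*pi)

b_3 = ∫_{-1}^{1} φ(θ) sin(3*pi*θ) dθ.
Split the integral at the breakpoints.
Directly, an antiderivative of (2) sin(3*pi*θ) is -2*cos(3*pi*θ)/(3*pi); evaluating from -1 to -1/2: ∫_{-1}^{-1/2} (2) sin(3*pi*θ) dθ = (0) - (2/(3*pi)) = -2/(3*pi).
Directly, an antiderivative of (-4) sin(3*pi*θ) is 4*cos(3*pi*θ)/(3*pi); evaluating from -1/2 to 1/2: ∫_{-1/2}^{1/2} (-4) sin(3*pi*θ) dθ = (0) - (0) = 0.
Directly, an antiderivative of (3) sin(3*pi*θ) is -cos(3*pi*θ)/pi; evaluating from 1/2 to 1: ∫_{1/2}^{1} (3) sin(3*pi*θ) dθ = (1/pi) - (0) = 1/pi.
Summing the pieces gives b_3 = 1/(3*pi).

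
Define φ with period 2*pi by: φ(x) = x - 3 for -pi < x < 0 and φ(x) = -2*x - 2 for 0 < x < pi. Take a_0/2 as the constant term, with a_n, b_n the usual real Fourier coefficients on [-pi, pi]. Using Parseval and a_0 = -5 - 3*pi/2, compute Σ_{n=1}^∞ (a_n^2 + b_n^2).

-pi/2 + 1/2 + 13*pi**2/24

Parseval: a_0^2/2 + Σ_{n≥1} (a_n^2+b_n^2) = 1/pi ∫_{-pi}^{pi} φ(x)^2 dx = 13 + 5*pi**2/3 + 7*pi.
Subtract a_0^2/2 = (3*pi + 10)**2/8: Σ (a_n^2+b_n^2) = -pi/2 + 1/2 + 13*pi**2/24.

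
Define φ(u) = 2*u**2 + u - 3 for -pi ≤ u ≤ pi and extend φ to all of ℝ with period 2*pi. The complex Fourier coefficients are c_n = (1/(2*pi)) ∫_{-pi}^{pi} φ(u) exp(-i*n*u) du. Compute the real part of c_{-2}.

Since φ is real-valued, Re(c_{-2}) = (1/(2*pi)) ∫_{-pi}^{pi} φ(u) cos(-2*u) du = a_{2}/2.
Integrating by parts twice (tabular method), an antiderivative of (2*u**2 + u - 3) cos(-2*u) is u**2*sin(2*u) + u*sin(2*u)/2 + u*cos(2*u) - 2*sin(2*u) + cos(2*u)/4; evaluating from -pi to pi: ∫_{-pi}^{pi} (2*u**2 + u - 3) cos(-2*u) du = (1/4 + pi) - (1/4 - pi) = 2*pi.
Hence Re(c_{-2}) = (1/(2*pi))·(2*pi) = 1.

1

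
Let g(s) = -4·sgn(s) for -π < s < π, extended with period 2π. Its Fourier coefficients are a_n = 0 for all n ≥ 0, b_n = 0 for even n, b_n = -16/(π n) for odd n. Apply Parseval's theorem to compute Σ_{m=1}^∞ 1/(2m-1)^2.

pi**2/8

Parseval: Σ b_n^2 = (1/π) ∫_{-π}^{π} g(s)^2 ds = 32.
Only odd n contribute, with b_n^2 = 256/(π^2 n^2), so Σ_{m≥1} 1/(2m-1)^2 = π^2·(32)/256 = pi**2/8.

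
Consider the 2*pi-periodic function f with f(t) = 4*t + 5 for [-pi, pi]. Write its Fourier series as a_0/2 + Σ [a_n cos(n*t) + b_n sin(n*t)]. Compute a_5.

0

a_5 = 1/pi ∫_{-pi}^{pi} f(t) cos(5*t) dt.
Integrating by parts (boundary term plus one more integral), an antiderivative of (4*t + 5) cos(5*t) is 4*t*sin(5*t)/5 + sin(5*t) + 4*cos(5*t)/25; evaluating from -pi to pi: ∫_{-pi}^{pi} (4*t + 5) cos(5*t) dt = (-4/25) - (-4/25) = 0.
Hence a_5 = (1/pi)·(0) = 0.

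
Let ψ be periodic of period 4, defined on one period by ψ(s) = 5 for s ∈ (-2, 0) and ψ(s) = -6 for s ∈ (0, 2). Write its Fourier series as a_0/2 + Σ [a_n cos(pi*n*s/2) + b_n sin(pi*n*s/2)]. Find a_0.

-1

a_0 = 1/2 ∫_{-2}^{2} ψ(s) ds = 1/2 · (-2) = -1.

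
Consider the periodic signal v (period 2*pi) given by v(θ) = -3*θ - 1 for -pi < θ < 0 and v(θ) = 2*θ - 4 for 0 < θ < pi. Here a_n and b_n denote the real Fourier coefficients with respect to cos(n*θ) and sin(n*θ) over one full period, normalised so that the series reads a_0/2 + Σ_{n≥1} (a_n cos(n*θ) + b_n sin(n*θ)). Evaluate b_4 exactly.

b_4 = 1/pi ∫_{-pi}^{pi} v(θ) sin(4*θ) dθ.
Split the integral at the breakpoints.
Integrating by parts (boundary term plus one more integral), an antiderivative of (-3*θ - 1) sin(4*θ) is 3*θ*cos(4*θ)/4 - 3*sin(4*θ)/16 + cos(4*θ)/4; evaluating from -pi to 0: ∫_{-pi}^{0} (-3*θ - 1) sin(4*θ) dθ = (1/4) - (1/4 - 3*pi/4) = 3*pi/4.
Integrating by parts (boundary term plus one more integral), an antiderivative of (2*θ - 4) sin(4*θ) is -θ*cos(4*θ)/2 + sin(4*θ)/8 + cos(4*θ); evaluating from 0 to pi: ∫_{0}^{pi} (2*θ - 4) sin(4*θ) dθ = (1 - pi/2) - (1) = -pi/2.
Summing the pieces and multiplying by (1/pi) gives b_4 = 1/4.

1/4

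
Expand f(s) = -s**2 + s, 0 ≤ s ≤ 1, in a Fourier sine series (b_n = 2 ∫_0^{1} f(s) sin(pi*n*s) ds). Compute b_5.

b_5 = 2 ∫_0^{1} (-s**2 + s) sin(5*pi*s) ds.
Integrating by parts twice (tabular method), an antiderivative of (-s**2 + s) sin(5*pi*s) is s**2*cos(5*pi*s)/(5*pi) - 2*s*sin(5*pi*s)/(25*pi**2) - s*cos(5*pi*s)/(5*pi) + sin(5*pi*s)/(25*pi**2) - 2*cos(5*pi*s)/(125*pi**3); evaluating from 0 to 1: ∫_{0}^{1} (-s**2 + s) sin(5*pi*s) ds = (2/(125*pi**3)) - (-2/(125*pi**3)) = 4/(125*pi**3).
Hence b_5 = 2·(4/(125*pi**3)) = 8/(125*pi**3).

8/(125*pi**3)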